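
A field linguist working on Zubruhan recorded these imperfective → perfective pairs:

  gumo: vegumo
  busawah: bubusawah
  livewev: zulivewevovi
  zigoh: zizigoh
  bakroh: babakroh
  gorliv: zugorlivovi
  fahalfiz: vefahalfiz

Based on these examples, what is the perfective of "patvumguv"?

zupatvumguvovi

"patvumguv" ends in -v. The stems ending in -v (gorliv → zugorlivovi, livewev → zulivewevovi) add zu- … -ovi around the stem.
So patvumguv → zupatvumguvovi.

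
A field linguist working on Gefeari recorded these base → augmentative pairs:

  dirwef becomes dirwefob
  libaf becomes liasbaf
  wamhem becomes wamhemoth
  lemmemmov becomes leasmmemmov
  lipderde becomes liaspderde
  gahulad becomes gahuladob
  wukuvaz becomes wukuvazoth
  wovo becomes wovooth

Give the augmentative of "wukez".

"wukez" begins with w-. The stems beginning with w- (wovo → wovooth, wukuvaz → wukuvazoth, wamhem → wamhemoth) add -oth.
So wukez → wukezoth.

wukezoth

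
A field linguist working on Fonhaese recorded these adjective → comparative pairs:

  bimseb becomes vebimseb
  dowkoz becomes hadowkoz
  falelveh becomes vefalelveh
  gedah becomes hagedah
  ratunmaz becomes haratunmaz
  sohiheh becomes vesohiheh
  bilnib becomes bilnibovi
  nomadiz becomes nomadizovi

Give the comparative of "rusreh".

verusreh

"rusreh" has last vowel 'e'. The stems whose last vowel is 'e' (bimseb → vebimseb, sohiheh → vesohiheh, falelveh → vefalelveh) add the prefix ve-.
The other patterns: stems whose last vowel is 'i' add -ovi; stems whose last vowel is 'a' or 'o' add the prefix ha-.
So rusreh → verusreh.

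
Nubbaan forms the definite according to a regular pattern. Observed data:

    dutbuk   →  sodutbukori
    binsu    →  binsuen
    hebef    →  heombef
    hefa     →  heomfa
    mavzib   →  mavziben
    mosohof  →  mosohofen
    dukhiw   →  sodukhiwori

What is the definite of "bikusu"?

bikusuen

"bikusu" begins with b-. The one such stem in the data (binsu → binsuen) adds -en, so the same rule applies.
The other patterns: stems beginning with d- add so- … -ori around the stem; stems beginning with h- insert -om- after the first vowel.
So bikusu → bikusuen.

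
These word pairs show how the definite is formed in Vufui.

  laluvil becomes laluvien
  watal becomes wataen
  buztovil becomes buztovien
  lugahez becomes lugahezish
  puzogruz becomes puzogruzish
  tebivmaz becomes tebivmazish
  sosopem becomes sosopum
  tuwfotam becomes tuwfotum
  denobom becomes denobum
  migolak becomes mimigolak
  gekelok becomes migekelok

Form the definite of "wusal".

wusaen

watal and tebivmaz both have last vowel 'a' yet inflect differently (wataen, tebivmazish), so the last vowel is not what conditions the rule; the final letter is.
"wusal" ends in -l. The stems ending in -l (laluvil → laluvien, watal → wataen, buztovil → buztovien) drop the final letter and add -en.
So wusal → wusaen.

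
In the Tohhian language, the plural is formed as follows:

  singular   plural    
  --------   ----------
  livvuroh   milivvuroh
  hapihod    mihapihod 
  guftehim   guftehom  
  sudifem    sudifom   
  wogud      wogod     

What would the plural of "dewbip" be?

hapihod and wogud both end in -d yet inflect differently (mihapihod, wogod), so the final letter is not what conditions the rule; the last vowel is.
"dewbip" has last vowel 'i'. The one such stem in the data (guftehim → guftehom) changes the last vowel to 'o' (as do sudifem, wogud), so the same rule applies.
So dewbip → dewbop.

dewbop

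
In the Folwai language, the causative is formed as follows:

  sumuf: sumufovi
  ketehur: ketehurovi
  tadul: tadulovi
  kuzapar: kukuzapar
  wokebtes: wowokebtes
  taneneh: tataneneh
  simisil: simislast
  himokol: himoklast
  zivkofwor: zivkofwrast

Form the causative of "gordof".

ketehur and kuzapar both end in -r yet inflect differently (ketehurovi, kukuzapar), so the final letter is not what conditions the rule; the last vowel is.
"gordof" has last vowel 'o'. The stems whose last vowel is 'o' (himokol → himoklast, zivkofwor → zivkofwrast) delete the last vowel and add -ast.
So gordof → gordfast.

gordfast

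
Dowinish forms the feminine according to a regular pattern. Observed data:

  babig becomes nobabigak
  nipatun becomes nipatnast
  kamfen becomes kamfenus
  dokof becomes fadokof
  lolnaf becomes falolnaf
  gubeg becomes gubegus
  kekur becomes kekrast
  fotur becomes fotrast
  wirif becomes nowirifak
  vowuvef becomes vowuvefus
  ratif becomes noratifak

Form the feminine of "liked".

"liked" has last vowel 'e'. The stems whose last vowel is 'e' (kamfen → kamfenus, gubeg → gubegus, vowuvef → vowuvefus) add -us.
The other patterns: stems whose last vowel is 'a' or 'o' add the prefix fa-; stems whose last vowel is 'u' delete the last vowel and add -ast; stems whose last vowel is 'i' add no- … -ak around the stem.
So liked → likedus.

likedus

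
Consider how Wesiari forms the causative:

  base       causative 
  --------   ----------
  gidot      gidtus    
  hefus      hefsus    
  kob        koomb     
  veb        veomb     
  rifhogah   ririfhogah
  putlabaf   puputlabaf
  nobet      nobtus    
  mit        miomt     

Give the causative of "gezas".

gezsus

mit and nobet both end in -t yet inflect differently (miomt, nobtus), so the final letter is not what conditions the rule; the number of vowels is.
"gezas" has 2 vowels. The stems with 2 vowels (nobet → nobtus, gidot → gidtus, hefus → hefsus) delete the last vowel and add -us.
The other patterns: stems with 1 vowel insert -om- after the first vowel; stems with 3 vowels repeat the first consonant+vowel as a prefix.
So gezas → gezsus.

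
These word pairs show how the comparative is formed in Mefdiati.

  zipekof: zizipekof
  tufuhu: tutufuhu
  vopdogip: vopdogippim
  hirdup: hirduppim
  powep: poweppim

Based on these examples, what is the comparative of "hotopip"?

hotopippim

"hotopip" ends in -p. The stems ending in -p (powep → poweppim, hirdup → hirduppim, vopdogip → vopdogippim) double the final consonant and add -im.
The other pattern: stems ending in -f or -u repeat the first consonant+vowel as a prefix.
So hotopip → hotopippim.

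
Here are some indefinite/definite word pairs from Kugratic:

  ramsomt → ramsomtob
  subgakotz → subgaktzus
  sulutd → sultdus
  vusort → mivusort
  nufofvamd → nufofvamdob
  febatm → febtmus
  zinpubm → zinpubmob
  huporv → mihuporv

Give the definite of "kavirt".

mikavirt

sulutd and nufofvamd both end in -d yet inflect differently (sultdus, nufofvamdob), so the final letter is not what conditions the rule; the second-to-last letter is.
"kavirt" has second-to-last letter 'r'. The stems whose second-to-last letter is 'r' (vusort → mivusort, huporv → mihuporv) add the prefix mi-.
So kavirt → mikavirt.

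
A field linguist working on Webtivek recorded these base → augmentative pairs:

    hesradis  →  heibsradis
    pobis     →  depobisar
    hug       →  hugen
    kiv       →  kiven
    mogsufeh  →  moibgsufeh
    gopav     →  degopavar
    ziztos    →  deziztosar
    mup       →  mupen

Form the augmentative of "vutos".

devutosar

kiv and gopav both end in -v yet inflect differently (kiven, degopavar), so the final letter is not what conditions the rule; the number of vowels is.
"vutos" has 2 vowels. The stems with 2 vowels (pobis → depobisar, gopav → degopavar, ziztos → deziztosar) add de- … -ar around the stem.
The other patterns: stems with 1 vowel add -en; stems with 3 vowels insert -ib- after the first vowel.
So vutos → devutosar.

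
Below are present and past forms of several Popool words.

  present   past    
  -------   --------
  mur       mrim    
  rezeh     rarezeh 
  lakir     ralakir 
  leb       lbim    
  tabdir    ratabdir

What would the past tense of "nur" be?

nrim

tabdir and mur both end in -r yet inflect differently (ratabdir, mrim), so the final letter is not what conditions the rule; the number of vowels is.
"nur" has 1 vowel. The stems with 1 vowel (mur → mrim, leb → lbim) delete the last vowel and add -im.
The other pattern: stems with 2 vowels add the prefix ra-.
So nur → nrim.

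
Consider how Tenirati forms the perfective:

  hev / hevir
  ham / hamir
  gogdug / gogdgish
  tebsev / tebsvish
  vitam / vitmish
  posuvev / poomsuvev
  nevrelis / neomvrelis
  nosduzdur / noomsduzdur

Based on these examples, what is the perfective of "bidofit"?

biomdofit

"bidofit" has 3 vowels. The stems with 3 vowels (posuvev → poomsuvev, nevrelis → neomvrelis, nosduzdur → noomsduzdur) insert -om- after the first vowel.
The other patterns: stems with 1 vowel add -ir; stems with 2 vowels delete the last vowel and add -ish.
So bidofit → biomdofit.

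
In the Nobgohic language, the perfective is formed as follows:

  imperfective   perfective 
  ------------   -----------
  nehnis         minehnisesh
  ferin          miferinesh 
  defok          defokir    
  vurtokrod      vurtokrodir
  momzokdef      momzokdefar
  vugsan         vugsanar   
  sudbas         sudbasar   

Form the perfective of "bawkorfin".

ferin and vugsan both end in -n yet inflect differently (miferinesh, vugsanar), so the final letter is not what conditions the rule; the last vowel is.
"bawkorfin" has last vowel 'i'. The stems whose last vowel is 'i' (nehnis → minehnisesh, ferin → miferinesh) add mi- … -esh around the stem.
The other patterns: stems whose last vowel is 'o' add -ir; stems whose last vowel is 'a' or 'e' add -ar.
So bawkorfin → mibawkorfinesh.

mibawkorfinesh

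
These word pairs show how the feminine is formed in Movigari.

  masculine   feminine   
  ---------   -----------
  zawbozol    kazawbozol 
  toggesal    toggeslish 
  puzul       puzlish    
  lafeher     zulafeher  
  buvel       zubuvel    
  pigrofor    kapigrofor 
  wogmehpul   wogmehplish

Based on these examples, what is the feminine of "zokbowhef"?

"zokbowhef" has last vowel 'e'. The stems whose last vowel is 'e' (buvel → zubuvel, lafeher → zulafeher) add the prefix zu-.
The other patterns: stems whose last vowel is 'o' add the prefix ka-; stems whose last vowel is 'a' or 'u' delete the last vowel and add -ish.
So zokbowhef → zuzokbowhef.

zuzokbowhef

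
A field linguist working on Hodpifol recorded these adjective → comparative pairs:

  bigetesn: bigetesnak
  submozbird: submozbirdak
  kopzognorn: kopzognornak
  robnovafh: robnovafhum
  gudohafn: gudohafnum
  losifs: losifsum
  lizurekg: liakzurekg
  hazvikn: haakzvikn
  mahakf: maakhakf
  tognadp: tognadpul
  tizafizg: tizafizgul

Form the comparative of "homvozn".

homvoznul

bigetesn and gudohafn both end in -n yet inflect differently (bigetesnak, gudohafnum), so the final letter is not what conditions the rule; the second-to-last letter is.
"homvozn" has second-to-last letter 'z'. The one such stem in the data (tizafizg → tizafizgul) adds -ul, so the same rule applies.
The other patterns: stems whose second-to-last letter is 'r' or 's' add -ak; stems whose second-to-last letter is 'f' add -um; stems whose second-to-last letter is 'k' insert -ak- after the first vowel.
So homvozn → homvoznul.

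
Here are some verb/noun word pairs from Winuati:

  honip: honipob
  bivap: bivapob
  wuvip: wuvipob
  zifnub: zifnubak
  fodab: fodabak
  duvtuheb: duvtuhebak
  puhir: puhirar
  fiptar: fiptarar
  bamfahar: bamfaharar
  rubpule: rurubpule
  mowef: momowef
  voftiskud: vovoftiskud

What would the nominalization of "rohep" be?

rohepob

bivap and fodab both have last vowel 'a' yet inflect differently (bivapob, fodabak), so the last vowel is not what conditions the rule; the final letter is.
"rohep" ends in -p. The stems ending in -p (honip → honipob, bivap → bivapob, wuvip → wuvipob) add -ob.
So rohep → rohepob.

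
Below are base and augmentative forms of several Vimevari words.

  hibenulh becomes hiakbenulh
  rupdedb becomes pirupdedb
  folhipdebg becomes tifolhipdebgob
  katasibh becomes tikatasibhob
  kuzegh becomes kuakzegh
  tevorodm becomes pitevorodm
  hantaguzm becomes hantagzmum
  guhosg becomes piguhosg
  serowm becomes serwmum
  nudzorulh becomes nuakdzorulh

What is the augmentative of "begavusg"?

pibegavusg

katasibh and kuzegh both end in -h yet inflect differently (tikatasibhob, kuakzegh), so the final letter is not what conditions the rule; the second-to-last letter is.
"begavusg" has second-to-last letter 's'. The one such stem in the data (guhosg → piguhosg) adds the prefix pi-, so the same rule applies.
The other patterns: stems whose second-to-last letter is 'b' add ti- … -ob around the stem; stems whose second-to-last letter is 'g' or 'l' insert -ak- after the first vowel; stems whose second-to-last letter is 'w' or 'z' delete the last vowel and add -um.
So begavusg → pibegavusg.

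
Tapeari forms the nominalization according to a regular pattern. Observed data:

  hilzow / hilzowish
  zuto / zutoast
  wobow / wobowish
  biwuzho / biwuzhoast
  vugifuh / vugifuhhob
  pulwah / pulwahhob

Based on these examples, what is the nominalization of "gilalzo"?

hilzow and zuto both have last vowel 'o' yet inflect differently (hilzowish, zutoast), so the last vowel is not what conditions the rule; the final letter is.
"gilalzo" ends in -o. The stems ending in -o (zuto → zutoast, biwuzho → biwuzhoast) add -ast.
So gilalzo → gilalzoast.

gilalzoast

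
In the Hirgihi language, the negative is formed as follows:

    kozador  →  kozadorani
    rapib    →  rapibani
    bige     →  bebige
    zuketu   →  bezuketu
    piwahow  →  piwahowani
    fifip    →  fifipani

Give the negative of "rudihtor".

rudihtorani

piwahow and zuketu both have 3 vowels yet inflect differently (piwahowani, bezuketu), so the number of vowels is not what conditions the rule; whether the stem ends in a vowel or a consonant is.
"rudihtor" ends in a consonant. The stems ending in a consonant (rapib → rapibani, fifip → fifipani, piwahow → piwahowani) add -ani.
The other pattern: stems ending in a vowel add the prefix be-.
So rudihtor → rudihtorani.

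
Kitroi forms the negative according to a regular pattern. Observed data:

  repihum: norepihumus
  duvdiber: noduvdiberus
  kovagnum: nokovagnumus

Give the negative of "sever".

noseverus

Every pair shown (repihum → norepihumus, duvdiber → noduvdiberus, kovagnum → nokovagnumus) follows the same rule: add no- … -us around the stem.
So sever → noseverus.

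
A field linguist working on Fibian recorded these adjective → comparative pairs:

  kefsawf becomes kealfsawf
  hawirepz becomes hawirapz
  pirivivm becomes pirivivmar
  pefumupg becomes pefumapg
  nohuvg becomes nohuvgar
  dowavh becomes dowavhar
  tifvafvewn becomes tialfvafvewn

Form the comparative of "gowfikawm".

nohuvg and pefumupg both end in -g yet inflect differently (nohuvgar, pefumapg), so the final letter is not what conditions the rule; the second-to-last letter is.
"gowfikawm" has second-to-last letter 'w'. The stems whose second-to-last letter is 'w' (kefsawf → kealfsawf, tifvafvewn → tialfvafvewn) insert -al- after the first vowel.
The other patterns: stems whose second-to-last letter is 'v' add -ar; stems whose second-to-last letter is 'p' change the last vowel to 'a'.
So gowfikawm → goalwfikawm.

goalwfikawm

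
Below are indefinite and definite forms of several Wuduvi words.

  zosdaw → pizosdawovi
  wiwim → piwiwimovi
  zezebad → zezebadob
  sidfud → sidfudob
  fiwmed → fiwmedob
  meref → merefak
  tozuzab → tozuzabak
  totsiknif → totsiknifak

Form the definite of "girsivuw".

zosdaw and zezebad both have last vowel 'a' yet inflect differently (pizosdawovi, zezebadob), so the last vowel is not what conditions the rule; the final letter is.
"girsivuw" ends in -w. The one such stem in the data (zosdaw → pizosdawovi) adds pi- … -ovi around the stem, so the same rule applies.
So girsivuw → pigirsivuwovi.

pigirsivuwovi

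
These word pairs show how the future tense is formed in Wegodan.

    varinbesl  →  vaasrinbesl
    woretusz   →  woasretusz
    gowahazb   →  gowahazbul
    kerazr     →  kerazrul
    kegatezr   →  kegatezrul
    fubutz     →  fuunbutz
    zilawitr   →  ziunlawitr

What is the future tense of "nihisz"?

"nihisz" has second-to-last letter 's'. The stems whose second-to-last letter is 's' (varinbesl → vaasrinbesl, woretusz → woasretusz) insert -as- after the first vowel.
The other patterns: stems whose second-to-last letter is 'z' add -ul; stems whose second-to-last letter is 't' insert -un- after the first vowel.
So nihisz → niashisz.

niashisz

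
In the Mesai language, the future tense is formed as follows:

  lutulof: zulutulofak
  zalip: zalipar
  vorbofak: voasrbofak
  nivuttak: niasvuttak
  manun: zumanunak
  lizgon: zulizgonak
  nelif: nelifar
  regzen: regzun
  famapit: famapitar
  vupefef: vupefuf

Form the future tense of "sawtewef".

sawtewuf

vupefef and nelif both end in -f yet inflect differently (vupefuf, nelifar), so the final letter is not what conditions the rule; the last vowel is.
"sawtewef" has last vowel 'e'. The stems whose last vowel is 'e' (regzen → regzun, vupefef → vupefuf) change the last vowel to 'u'.
The other patterns: stems whose last vowel is 'a' insert -as- after the first vowel; stems whose last vowel is 'i' add -ar; stems whose last vowel is 'o' or 'u' add zu- … -ak around the stem.
So sawtewef → sawtewuf.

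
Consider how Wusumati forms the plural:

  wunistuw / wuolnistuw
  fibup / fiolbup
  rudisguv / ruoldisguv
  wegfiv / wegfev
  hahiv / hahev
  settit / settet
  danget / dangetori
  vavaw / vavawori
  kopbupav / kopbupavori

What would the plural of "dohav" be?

dohavori

rudisguv and wegfiv both end in -v yet inflect differently (ruoldisguv, wegfev), so the final letter is not what conditions the rule; the last vowel is.
"dohav" has last vowel 'a'. The stems whose last vowel is 'a' (vavaw → vavawori, kopbupav → kopbupavori) add -ori.
So dohav → dohavori.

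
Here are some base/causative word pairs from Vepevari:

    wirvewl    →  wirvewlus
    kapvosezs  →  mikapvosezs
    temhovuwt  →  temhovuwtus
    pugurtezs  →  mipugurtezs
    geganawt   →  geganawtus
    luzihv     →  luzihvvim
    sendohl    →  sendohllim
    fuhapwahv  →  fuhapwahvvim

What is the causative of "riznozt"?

"riznozt" has second-to-last letter 'z'. The stems whose second-to-last letter is 'z' (kapvosezs → mikapvosezs, pugurtezs → mipugurtezs) add the prefix mi-.
The other patterns: stems whose second-to-last letter is 'h' double the final consonant and add -im; stems whose second-to-last letter is 'w' add -us.
So riznozt → miriznozt.

miriznozt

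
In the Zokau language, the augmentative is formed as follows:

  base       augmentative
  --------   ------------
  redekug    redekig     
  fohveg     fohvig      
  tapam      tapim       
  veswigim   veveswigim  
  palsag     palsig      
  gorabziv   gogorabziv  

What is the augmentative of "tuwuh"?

tuwih

veswigim and tapam both end in -m yet inflect differently (veveswigim, tapim), so the final letter is not what conditions the rule; the last vowel is.
"tuwuh" has last vowel 'u'. The one such stem in the data (redekug → redekig) changes the last vowel to 'i' (as do palsag, fohveg), so the same rule applies.
The other pattern: stems whose last vowel is 'i' repeat the first consonant+vowel as a prefix.
So tuwuh → tuwih.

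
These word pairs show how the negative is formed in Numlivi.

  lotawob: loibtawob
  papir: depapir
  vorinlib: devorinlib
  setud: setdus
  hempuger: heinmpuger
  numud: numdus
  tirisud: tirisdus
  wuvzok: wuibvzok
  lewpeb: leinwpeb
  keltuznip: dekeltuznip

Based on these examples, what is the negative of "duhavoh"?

duibhavoh

vorinlib and lewpeb both end in -b yet inflect differently (devorinlib, leinwpeb), so the final letter is not what conditions the rule; the last vowel is.
"duhavoh" has last vowel 'o'. The stems whose last vowel is 'o' (lotawob → loibtawob, wuvzok → wuibvzok) insert -ib- after the first vowel.
So duhavoh → duibhavoh.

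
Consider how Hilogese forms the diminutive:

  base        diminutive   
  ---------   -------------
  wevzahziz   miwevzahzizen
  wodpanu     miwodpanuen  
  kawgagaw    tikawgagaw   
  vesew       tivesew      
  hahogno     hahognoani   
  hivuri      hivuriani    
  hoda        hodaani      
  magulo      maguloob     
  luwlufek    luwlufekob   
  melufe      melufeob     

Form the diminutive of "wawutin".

"wawutin" begins with w-. The stems beginning with w- (wevzahziz → miwevzahzizen, wodpanu → miwodpanuen) add mi- … -en around the stem.
So wawutin → miwawutinen.

miwawutinen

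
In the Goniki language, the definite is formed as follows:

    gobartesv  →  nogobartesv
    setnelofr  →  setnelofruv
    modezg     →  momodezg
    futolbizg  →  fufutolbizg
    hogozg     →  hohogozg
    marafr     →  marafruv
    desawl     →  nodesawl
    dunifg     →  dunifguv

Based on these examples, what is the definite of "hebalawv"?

"hebalawv" has second-to-last letter 'w'. The one such stem in the data (desawl → nodesawl) adds the prefix no-, so the same rule applies.
So hebalawv → nohebalawv.

nohebalawv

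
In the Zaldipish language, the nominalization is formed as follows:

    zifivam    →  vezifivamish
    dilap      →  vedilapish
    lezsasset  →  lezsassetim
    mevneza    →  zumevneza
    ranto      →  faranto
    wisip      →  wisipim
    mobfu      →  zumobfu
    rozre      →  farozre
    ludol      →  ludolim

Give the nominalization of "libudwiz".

dilap and wisip both end in -p yet inflect differently (vedilapish, wisipim), so the final letter is not what conditions the rule; the first letter is.
"libudwiz" begins with l-. The stems beginning with l- (ludol → ludolim, lezsasset → lezsassetim) add -im.
So libudwiz → libudwizim.

libudwizim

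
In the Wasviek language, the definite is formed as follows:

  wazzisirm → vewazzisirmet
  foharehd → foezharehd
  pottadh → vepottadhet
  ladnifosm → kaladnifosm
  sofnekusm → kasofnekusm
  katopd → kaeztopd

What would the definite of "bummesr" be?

kabummesr

wazzisirm and sofnekusm both end in -m yet inflect differently (vewazzisirmet, kasofnekusm), so the final letter is not what conditions the rule; the second-to-last letter is.
"bummesr" has second-to-last letter 's'. The stems whose second-to-last letter is 's' (sofnekusm → kasofnekusm, ladnifosm → kaladnifosm) add the prefix ka-.
So bummesr → kabummesr.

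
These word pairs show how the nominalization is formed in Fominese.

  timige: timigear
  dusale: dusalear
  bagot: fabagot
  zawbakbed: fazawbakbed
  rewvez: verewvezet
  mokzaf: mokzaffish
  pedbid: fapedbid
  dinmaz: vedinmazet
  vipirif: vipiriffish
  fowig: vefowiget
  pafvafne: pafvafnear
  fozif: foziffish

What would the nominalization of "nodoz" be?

fozif and pedbid both have last vowel 'i' yet inflect differently (foziffish, fapedbid), so the last vowel is not what conditions the rule; the final letter is.
"nodoz" ends in -z. The stems ending in -z (rewvez → verewvezet, dinmaz → vedinmazet) add ve- … -et around the stem.
The other patterns: stems ending in -e add -ar; stems ending in -f double the final consonant and add -ish; stems ending in -d or -t add the prefix fa-.
So nodoz → venodozet.

venodozet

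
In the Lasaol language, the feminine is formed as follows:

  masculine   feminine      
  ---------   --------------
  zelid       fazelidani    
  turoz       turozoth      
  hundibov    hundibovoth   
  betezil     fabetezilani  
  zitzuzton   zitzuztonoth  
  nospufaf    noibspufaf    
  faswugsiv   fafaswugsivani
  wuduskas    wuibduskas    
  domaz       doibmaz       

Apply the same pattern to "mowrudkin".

famowrudkinani

"mowrudkin" has last vowel 'i'. The stems whose last vowel is 'i' (zelid → fazelidani, faswugsiv → fafaswugsivani, betezil → fabetezilani) add fa- … -ani around the stem.
The other patterns: stems whose last vowel is 'o' add -oth; stems whose last vowel is 'a' insert -ib- after the first vowel.
So mowrudkin → famowrudkinani.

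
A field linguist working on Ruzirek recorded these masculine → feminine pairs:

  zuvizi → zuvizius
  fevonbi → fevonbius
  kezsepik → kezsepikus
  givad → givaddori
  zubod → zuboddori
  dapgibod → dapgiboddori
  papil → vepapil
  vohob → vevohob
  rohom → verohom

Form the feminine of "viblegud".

vibleguddori

"viblegud" ends in -d. The stems ending in -d (givad → givaddori, zubod → zuboddori, dapgibod → dapgiboddori) double the final consonant and add -ori.
The other patterns: stems ending in -i or -k add -us; stems ending in -b, -l or -m add the prefix ve-.
So viblegud → vibleguddori.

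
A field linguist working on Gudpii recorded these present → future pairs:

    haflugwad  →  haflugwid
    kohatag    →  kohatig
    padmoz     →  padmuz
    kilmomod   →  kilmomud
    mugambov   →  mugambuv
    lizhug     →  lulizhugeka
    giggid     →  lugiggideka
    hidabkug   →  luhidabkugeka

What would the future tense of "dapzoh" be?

haflugwad and kilmomod both end in -d yet inflect differently (haflugwid, kilmomud), so the final letter is not what conditions the rule; the last vowel is.
"dapzoh" has last vowel 'o'. The stems whose last vowel is 'o' (padmoz → padmuz, kilmomod → kilmomud, mugambov → mugambuv) change the last vowel to 'u'.
So dapzoh → dapzuh.

dapzuh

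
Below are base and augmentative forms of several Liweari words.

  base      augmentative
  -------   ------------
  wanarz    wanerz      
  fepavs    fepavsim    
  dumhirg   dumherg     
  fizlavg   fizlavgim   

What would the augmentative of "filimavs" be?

filimavsim

fizlavg and dumhirg both end in -g yet inflect differently (fizlavgim, dumherg), so the final letter is not what conditions the rule; the second-to-last letter is.
"filimavs" has second-to-last letter 'v'. The stems whose second-to-last letter is 'v' (fizlavg → fizlavgim, fepavs → fepavsim) add -im.
So filimavs → filimavsim.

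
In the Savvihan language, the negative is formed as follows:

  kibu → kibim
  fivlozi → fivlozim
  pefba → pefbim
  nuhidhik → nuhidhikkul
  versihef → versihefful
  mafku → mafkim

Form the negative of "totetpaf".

totetpafful

"totetpaf" ends in a consonant. The stems ending in a consonant (nuhidhik → nuhidhikkul, versihef → versihefful) double the final consonant and add -ul.
So totetpaf → totetpafful.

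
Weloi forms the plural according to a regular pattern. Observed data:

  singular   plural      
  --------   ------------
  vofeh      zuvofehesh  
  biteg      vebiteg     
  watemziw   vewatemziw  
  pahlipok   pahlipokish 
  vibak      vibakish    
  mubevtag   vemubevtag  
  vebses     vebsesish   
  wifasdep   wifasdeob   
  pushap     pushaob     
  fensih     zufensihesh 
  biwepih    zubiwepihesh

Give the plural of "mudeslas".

mudeslasish

watemziw and biwepih both have last vowel 'i' yet inflect differently (vewatemziw, zubiwepihesh), so the last vowel is not what conditions the rule; the final letter is.
"mudeslas" ends in -s. The one such stem in the data (vebses → vebsesish) adds -ish, so the same rule applies.
The other patterns: stems ending in -g or -w add the prefix ve-; stems ending in -h add zu- … -esh around the stem; stems ending in -p drop the final letter and add -ob.
So mudeslas → mudeslasish.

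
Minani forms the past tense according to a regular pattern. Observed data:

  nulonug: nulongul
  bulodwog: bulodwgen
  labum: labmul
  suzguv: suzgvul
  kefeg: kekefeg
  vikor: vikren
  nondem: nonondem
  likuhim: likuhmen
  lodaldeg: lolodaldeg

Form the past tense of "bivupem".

nulonug and kefeg both end in -g yet inflect differently (nulongul, kekefeg), so the final letter is not what conditions the rule; the last vowel is.
"bivupem" has last vowel 'e'. The stems whose last vowel is 'e' (kefeg → kekefeg, nondem → nonondem, lodaldeg → lolodaldeg) repeat the first consonant+vowel as a prefix.
So bivupem → bibivupem.

bibivupem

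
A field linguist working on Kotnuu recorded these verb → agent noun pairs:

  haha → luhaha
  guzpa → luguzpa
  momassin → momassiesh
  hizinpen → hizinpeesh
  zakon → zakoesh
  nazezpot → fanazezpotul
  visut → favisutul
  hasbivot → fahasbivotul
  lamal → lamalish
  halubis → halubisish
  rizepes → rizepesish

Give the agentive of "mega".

zakon and nazezpot both have last vowel 'o' yet inflect differently (zakoesh, fanazezpotul), so the last vowel is not what conditions the rule; the final letter is.
"mega" ends in -a. The stems ending in -a (haha → luhaha, guzpa → luguzpa) add the prefix lu-.
So mega → lumega.

lumega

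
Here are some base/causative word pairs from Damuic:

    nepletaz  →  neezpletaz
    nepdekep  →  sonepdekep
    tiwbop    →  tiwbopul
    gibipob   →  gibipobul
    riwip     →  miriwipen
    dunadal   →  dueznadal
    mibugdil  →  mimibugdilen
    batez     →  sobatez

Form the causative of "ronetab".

roeznetab

"ronetab" has last vowel 'a'. The stems whose last vowel is 'a' (dunadal → dueznadal, nepletaz → neezpletaz) insert -ez- after the first vowel.
So ronetab → roeznetab.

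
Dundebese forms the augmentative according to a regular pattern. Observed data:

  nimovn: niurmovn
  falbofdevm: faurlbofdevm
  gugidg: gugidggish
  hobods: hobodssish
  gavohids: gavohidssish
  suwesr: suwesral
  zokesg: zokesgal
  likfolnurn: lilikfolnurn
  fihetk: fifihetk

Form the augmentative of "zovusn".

zovusnal

gugidg and zokesg both end in -g yet inflect differently (gugidggish, zokesgal), so the final letter is not what conditions the rule; the second-to-last letter is.
"zovusn" has second-to-last letter 's'. The stems whose second-to-last letter is 's' (suwesr → suwesral, zokesg → zokesgal) add -al.
The other patterns: stems whose second-to-last letter is 'v' insert -ur- after the first vowel; stems whose second-to-last letter is 'd' double the final consonant and add -ish; stems whose second-to-last letter is 'r' or 't' repeat the first consonant+vowel as a prefix.
So zovusn → zovusnal.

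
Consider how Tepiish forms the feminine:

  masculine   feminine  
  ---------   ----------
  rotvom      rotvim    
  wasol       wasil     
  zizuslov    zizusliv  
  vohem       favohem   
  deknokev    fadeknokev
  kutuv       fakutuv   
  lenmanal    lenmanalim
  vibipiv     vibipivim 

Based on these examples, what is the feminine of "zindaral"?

rotvom and vohem both end in -m yet inflect differently (rotvim, favohem), so the final letter is not what conditions the rule; the last vowel is.
"zindaral" has last vowel 'a'. The one such stem in the data (lenmanal → lenmanalim) adds -im, so the same rule applies.
So zindaral → zindaralim.

zindaralim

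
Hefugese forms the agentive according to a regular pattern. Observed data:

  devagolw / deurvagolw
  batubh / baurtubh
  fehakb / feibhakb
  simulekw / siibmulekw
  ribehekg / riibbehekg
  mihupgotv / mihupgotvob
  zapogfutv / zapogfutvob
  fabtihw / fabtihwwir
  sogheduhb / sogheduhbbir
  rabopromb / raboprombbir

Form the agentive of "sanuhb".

sanuhbbir

"sanuhb" has second-to-last letter 'h'. The stems whose second-to-last letter is 'h' (fabtihw → fabtihwwir, sogheduhb → sogheduhbbir) double the final consonant and add -ir.
So sanuhb → sanuhbbir.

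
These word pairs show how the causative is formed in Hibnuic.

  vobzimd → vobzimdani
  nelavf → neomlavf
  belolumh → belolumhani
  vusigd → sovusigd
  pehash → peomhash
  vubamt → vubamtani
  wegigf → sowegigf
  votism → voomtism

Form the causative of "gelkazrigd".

pehash and belolumh both end in -h yet inflect differently (peomhash, belolumhani), so the final letter is not what conditions the rule; the second-to-last letter is.
"gelkazrigd" has second-to-last letter 'g'. The stems whose second-to-last letter is 'g' (wegigf → sowegigf, vusigd → sovusigd) add the prefix so-.
The other patterns: stems whose second-to-last letter is 's' or 'v' insert -om- after the first vowel; stems whose second-to-last letter is 'm' add -ani.
So gelkazrigd → sogelkazrigd.

sogelkazrigd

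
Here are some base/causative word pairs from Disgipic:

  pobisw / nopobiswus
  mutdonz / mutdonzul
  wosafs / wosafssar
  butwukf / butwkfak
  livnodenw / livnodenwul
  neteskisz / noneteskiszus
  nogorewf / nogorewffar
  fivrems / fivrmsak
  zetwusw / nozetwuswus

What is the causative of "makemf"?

makmfak

livnodenw and pobisw both end in -w yet inflect differently (livnodenwul, nopobiswus), so the final letter is not what conditions the rule; the second-to-last letter is.
"makemf" has second-to-last letter 'm'. The one such stem in the data (fivrems → fivrmsak) deletes the last vowel and adds -ak (as does butwukf), so the same rule applies.
The other patterns: stems whose second-to-last letter is 'n' add -ul; stems whose second-to-last letter is 's' add no- … -us around the stem; stems whose second-to-last letter is 'f' or 'w' double the final consonant and add -ar.
So makemf → makmfak.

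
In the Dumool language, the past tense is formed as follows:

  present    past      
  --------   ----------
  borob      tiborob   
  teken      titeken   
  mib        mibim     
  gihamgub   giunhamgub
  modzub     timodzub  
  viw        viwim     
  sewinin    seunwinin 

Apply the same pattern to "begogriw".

mib and borob both end in -b yet inflect differently (mibim, tiborob), so the final letter is not what conditions the rule; the number of vowels is.
"begogriw" has 3 vowels. The stems with 3 vowels (sewinin → seunwinin, gihamgub → giunhamgub) insert -un- after the first vowel.
The other patterns: stems with 1 vowel add -im; stems with 2 vowels add the prefix ti-.
So begogriw → beungogriw.

beungogriw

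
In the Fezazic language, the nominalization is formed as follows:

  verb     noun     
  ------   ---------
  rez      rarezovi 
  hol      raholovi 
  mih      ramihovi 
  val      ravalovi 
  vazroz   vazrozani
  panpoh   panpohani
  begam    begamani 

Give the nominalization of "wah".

rawahovi

"wah" has 1 vowel. The stems with 1 vowel (rez → rarezovi, hol → raholovi, mih → ramihovi) add ra- … -ovi around the stem.
So wah → rawahovi.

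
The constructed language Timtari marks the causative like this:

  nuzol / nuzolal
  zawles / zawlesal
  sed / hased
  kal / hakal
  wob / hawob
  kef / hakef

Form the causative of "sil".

nuzol and kal both end in -l yet inflect differently (nuzolal, hakal), so the final letter is not what conditions the rule; the number of vowels is.
"sil" has 1 vowel. The stems with 1 vowel (sed → hased, kal → hakal, wob → hawob) add the prefix ha-.
The other pattern: stems with 2 vowels add -al.
So sil → hasil.

hasil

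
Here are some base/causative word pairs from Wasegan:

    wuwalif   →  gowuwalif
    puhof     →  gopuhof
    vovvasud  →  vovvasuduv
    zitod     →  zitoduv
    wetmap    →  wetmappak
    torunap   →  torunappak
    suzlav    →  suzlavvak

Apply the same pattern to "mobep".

mobeppak

puhof and zitod both have last vowel 'o' yet inflect differently (gopuhof, zitoduv), so the last vowel is not what conditions the rule; the final letter is.
"mobep" ends in -p. The stems ending in -p (wetmap → wetmappak, torunap → torunappak) double the final consonant and add -ak.
The other patterns: stems ending in -f add the prefix go-; stems ending in -d add -uv.
So mobep → mobeppak.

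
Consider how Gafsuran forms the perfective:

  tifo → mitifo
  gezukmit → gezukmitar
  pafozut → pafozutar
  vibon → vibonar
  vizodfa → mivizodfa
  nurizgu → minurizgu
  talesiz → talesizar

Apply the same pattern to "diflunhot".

vibon and tifo both have last vowel 'o' yet inflect differently (vibonar, mitifo), so the last vowel is not what conditions the rule; whether the stem ends in a vowel or a consonant is.
"diflunhot" ends in a consonant. The stems ending in a consonant (talesiz → talesizar, pafozut → pafozutar, vibon → vibonar) add -ar.
So diflunhot → diflunhotar.

diflunhotar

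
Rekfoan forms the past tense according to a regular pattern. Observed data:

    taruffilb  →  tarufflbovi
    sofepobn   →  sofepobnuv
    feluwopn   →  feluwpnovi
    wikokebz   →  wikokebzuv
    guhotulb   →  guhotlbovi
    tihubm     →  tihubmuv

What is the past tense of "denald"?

denldovi

sofepobn and feluwopn both end in -n yet inflect differently (sofepobnuv, feluwpnovi), so the final letter is not what conditions the rule; the second-to-last letter is.
"denald" has second-to-last letter 'l'. The stems whose second-to-last letter is 'l' (guhotulb → guhotlbovi, taruffilb → tarufflbovi) delete the last vowel and add -ovi.
The other pattern: stems whose second-to-last letter is 'b' add -uv.
So denald → denldovi.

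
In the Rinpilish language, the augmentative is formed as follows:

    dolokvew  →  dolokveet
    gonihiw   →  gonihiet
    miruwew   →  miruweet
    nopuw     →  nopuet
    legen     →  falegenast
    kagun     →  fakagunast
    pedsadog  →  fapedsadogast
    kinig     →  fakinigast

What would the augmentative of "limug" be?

dolokvew and legen both have last vowel 'e' yet inflect differently (dolokveet, falegenast), so the last vowel is not what conditions the rule; the final letter is.
"limug" ends in -g. The stems ending in -g (pedsadog → fapedsadogast, kinig → fakinigast) add fa- … -ast around the stem.
So limug → falimugast.

falimugast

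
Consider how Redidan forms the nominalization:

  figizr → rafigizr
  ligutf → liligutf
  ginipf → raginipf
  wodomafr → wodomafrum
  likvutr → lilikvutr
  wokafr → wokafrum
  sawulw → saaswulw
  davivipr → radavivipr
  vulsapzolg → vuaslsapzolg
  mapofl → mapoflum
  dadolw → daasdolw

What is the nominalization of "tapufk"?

"tapufk" has second-to-last letter 'f'. The stems whose second-to-last letter is 'f' (wodomafr → wodomafrum, wokafr → wokafrum, mapofl → mapoflum) add -um.
So tapufk → tapufkum.

tapufkum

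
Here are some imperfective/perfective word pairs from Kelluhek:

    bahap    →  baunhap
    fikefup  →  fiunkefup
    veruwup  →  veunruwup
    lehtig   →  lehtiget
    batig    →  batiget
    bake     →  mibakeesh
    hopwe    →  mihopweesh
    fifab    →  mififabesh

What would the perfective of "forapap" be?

"forapap" ends in -p. The stems ending in -p (bahap → baunhap, fikefup → fiunkefup, veruwup → veunruwup) insert -un- after the first vowel.
The other patterns: stems ending in -g add -et; stems ending in -b or -e add mi- … -esh around the stem.
So forapap → founrapap.

founrapap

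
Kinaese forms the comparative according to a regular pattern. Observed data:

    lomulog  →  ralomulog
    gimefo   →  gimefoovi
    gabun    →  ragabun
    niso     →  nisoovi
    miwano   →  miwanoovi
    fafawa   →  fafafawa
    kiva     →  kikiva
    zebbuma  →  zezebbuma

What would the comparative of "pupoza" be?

pupupoza

gimefo and lomulog both have last vowel 'o' yet inflect differently (gimefoovi, ralomulog), so the last vowel is not what conditions the rule; the final letter is.
"pupoza" ends in -a. The stems ending in -a (zebbuma → zezebbuma, fafawa → fafafawa, kiva → kikiva) repeat the first consonant+vowel as a prefix.
So pupoza → pupupoza.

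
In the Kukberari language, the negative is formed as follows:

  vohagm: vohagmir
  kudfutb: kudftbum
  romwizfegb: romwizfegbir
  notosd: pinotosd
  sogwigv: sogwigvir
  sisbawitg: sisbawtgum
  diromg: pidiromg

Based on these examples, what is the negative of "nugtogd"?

nugtogdir

"nugtogd" has second-to-last letter 'g'. The stems whose second-to-last letter is 'g' (vohagm → vohagmir, romwizfegb → romwizfegbir, sogwigv → sogwigvir) add -ir.
So nugtogd → nugtogdir.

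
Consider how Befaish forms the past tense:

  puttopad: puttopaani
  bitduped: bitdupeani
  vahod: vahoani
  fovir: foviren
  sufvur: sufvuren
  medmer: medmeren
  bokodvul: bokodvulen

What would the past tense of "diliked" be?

bitduped and medmer both have last vowel 'e' yet inflect differently (bitdupeani, medmeren), so the last vowel is not what conditions the rule; the final letter is.
"diliked" ends in -d. The stems ending in -d (puttopad → puttopaani, bitduped → bitdupeani, vahod → vahoani) drop the final letter and add -ani.
So diliked → dilikeani.

dilikeani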